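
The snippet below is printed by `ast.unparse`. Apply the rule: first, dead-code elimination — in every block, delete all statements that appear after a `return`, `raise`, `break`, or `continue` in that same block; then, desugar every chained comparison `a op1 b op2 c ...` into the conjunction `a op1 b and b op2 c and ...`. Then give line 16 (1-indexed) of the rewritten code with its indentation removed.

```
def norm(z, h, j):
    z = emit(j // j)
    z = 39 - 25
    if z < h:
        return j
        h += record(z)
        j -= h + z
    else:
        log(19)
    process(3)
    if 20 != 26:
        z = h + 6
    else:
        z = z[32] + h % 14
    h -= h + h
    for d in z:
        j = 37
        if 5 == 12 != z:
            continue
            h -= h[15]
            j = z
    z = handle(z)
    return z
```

Transformed code:
def norm(z, h, j):
    z = emit(j // j)
    z = 39 - 25
    if z < h:
        return j
    else:
        log(19)
    process(3)
    if 20 != 26:
        z = h + 6
    else:
        z = z[32] + h % 14
    h -= h + h
    for d in z:
        j = 37
        if 5 == 12 and 12 != z:
            continue
    z = handle(z)
    return z

if 5 == 12 and 12 != z:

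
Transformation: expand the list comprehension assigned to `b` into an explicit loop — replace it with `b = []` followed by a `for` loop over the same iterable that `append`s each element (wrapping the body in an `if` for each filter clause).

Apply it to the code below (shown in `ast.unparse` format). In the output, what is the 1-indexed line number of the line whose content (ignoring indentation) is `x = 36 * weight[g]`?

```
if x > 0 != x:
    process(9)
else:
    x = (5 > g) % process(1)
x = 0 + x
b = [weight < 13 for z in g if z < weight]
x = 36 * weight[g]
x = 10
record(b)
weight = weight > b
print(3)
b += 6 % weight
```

10

Transformed code:
if x > 0 != x:
    process(9)
else:
    x = (5 > g) % process(1)
x = 0 + x
b = []
for z in g:
    if z < weight:
        b.append(weight < 13)
x = 36 * weight[g]
x = 10
record(b)
weight = weight > b
print(3)
b += 6 % weight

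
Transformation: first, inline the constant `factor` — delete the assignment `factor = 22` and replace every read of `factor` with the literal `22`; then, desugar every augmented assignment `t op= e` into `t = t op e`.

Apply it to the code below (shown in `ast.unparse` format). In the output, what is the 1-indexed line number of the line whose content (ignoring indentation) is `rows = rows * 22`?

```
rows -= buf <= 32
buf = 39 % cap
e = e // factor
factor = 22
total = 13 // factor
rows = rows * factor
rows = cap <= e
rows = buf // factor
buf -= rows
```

Transformed code:
rows = rows - (buf <= 32)
buf = 39 % cap
e = e // 22
total = 13 // 22
rows = rows * 22
rows = cap <= e
rows = buf // 22
buf = buf - rows

5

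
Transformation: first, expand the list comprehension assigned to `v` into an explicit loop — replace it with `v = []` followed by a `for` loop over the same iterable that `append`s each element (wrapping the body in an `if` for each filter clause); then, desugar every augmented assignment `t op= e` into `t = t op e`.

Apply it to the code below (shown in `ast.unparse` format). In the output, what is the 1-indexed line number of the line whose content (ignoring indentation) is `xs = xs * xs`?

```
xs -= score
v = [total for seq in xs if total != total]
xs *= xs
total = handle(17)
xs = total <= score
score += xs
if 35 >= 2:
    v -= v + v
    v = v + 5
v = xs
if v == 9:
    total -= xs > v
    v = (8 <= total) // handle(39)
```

6

Transformed code:
xs = xs - score
v = []
for seq in xs:
    if total != total:
        v.append(total)
xs = xs * xs
total = handle(17)
xs = total <= score
score = score + xs
if 35 >= 2:
    v = v - (v + v)
    v = v + 5
v = xs
if v == 9:
    total = total - (xs > v)
    v = (8 <= total) // handle(39)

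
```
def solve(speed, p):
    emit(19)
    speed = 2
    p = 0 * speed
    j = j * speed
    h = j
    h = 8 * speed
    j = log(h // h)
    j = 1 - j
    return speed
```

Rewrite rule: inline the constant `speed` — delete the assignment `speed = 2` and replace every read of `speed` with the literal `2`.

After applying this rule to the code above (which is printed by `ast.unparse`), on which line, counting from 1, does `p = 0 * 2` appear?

3

Transformed code:
def solve(speed, p):
    emit(19)
    p = 0 * 2
    j = j * 2
    h = j
    h = 8 * 2
    j = log(h // h)
    j = 1 - j
    return 2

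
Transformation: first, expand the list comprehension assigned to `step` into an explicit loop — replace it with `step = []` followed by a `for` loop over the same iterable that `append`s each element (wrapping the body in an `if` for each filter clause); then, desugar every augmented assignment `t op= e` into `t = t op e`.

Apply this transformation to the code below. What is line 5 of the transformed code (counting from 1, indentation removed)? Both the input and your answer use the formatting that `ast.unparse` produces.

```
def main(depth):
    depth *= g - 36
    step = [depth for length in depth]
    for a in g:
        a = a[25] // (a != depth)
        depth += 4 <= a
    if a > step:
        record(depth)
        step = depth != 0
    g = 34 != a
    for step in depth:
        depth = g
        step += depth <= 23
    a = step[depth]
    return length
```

Transformed code:
def main(depth):
    depth = depth * (g - 36)
    step = []
    for length in depth:
        step.append(depth)
    for a in g:
        a = a[25] // (a != depth)
        depth = depth + (4 <= a)
    if a > step:
        record(depth)
        step = depth != 0
    g = 34 != a
    for step in depth:
        depth = g
        step = step + (depth <= 23)
    a = step[depth]
    return length

step.append(depth)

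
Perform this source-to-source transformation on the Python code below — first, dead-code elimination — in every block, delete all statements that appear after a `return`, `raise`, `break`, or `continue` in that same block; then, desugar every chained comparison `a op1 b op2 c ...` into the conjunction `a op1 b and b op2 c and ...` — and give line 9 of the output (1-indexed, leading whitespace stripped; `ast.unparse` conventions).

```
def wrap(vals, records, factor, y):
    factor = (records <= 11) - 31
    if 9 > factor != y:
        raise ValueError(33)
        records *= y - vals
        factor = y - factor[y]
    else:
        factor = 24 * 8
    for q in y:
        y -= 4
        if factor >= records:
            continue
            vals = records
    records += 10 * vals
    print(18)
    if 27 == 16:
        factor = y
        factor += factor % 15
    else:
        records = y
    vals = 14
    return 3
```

if factor >= records:

Transformed code:
def wrap(vals, records, factor, y):
    factor = (records <= 11) - 31
    if 9 > factor and factor != y:
        raise ValueError(33)
    else:
        factor = 24 * 8
    for q in y:
        y -= 4
        if factor >= records:
            continue
    records += 10 * vals
    print(18)
    if 27 == 16:
        factor = y
        factor += factor % 15
    else:
        records = y
    vals = 14
    return 3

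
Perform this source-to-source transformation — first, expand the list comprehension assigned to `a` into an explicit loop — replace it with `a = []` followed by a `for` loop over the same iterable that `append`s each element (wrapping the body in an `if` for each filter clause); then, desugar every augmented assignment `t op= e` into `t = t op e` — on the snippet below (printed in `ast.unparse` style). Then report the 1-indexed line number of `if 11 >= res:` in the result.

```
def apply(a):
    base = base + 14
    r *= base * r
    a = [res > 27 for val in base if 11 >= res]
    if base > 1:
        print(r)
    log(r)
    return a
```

6

Transformed code:
def apply(a):
    base = base + 14
    r = r * (base * r)
    a = []
    for val in base:
        if 11 >= res:
            a.append(res > 27)
    if base > 1:
        print(r)
    log(r)
    return a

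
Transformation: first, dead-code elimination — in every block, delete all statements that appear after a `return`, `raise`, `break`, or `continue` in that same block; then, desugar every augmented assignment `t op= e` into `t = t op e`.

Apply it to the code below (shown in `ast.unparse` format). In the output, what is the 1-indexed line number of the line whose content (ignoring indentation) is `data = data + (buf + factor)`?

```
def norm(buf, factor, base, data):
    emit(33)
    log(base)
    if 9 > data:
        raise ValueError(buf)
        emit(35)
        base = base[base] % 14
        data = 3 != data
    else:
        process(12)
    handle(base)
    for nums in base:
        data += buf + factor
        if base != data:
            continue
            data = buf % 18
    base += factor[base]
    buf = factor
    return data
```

10

Transformed code:
def norm(buf, factor, base, data):
    emit(33)
    log(base)
    if 9 > data:
        raise ValueError(buf)
    else:
        process(12)
    handle(base)
    for nums in base:
        data = data + (buf + factor)
        if base != data:
            continue
    base = base + factor[base]
    buf = factor
    return data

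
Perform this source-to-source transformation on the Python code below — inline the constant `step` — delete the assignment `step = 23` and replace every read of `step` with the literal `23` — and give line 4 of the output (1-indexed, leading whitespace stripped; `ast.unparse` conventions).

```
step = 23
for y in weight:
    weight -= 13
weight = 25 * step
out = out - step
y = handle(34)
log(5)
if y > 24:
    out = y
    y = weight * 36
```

out = out - 23

Transformed code:
for y in weight:
    weight -= 13
weight = 25 * 23
out = out - 23
y = handle(34)
log(5)
if y > 24:
    out = y
    y = weight * 36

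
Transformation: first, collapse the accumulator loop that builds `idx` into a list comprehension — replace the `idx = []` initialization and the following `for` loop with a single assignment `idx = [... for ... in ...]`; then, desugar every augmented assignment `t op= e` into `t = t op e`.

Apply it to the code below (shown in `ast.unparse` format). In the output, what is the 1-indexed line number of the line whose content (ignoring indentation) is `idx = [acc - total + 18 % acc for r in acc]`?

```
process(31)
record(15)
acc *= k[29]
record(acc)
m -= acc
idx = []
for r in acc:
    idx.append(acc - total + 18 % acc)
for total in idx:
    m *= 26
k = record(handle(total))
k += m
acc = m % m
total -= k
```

Transformed code:
process(31)
record(15)
acc = acc * k[29]
record(acc)
m = m - acc
idx = [acc - total + 18 % acc for r in acc]
for total in idx:
    m = m * 26
k = record(handle(total))
k = k + m
acc = m % m
total = total - k

6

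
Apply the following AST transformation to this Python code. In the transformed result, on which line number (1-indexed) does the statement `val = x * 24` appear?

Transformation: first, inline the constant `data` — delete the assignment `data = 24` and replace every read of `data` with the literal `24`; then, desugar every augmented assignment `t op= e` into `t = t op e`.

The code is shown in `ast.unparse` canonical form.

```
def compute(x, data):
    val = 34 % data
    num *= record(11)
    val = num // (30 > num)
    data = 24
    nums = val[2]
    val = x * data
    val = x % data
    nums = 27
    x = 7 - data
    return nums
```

Transformed code:
def compute(x, data):
    val = 34 % 24
    num = num * record(11)
    val = num // (30 > num)
    nums = val[2]
    val = x * 24
    val = x % 24
    nums = 27
    x = 7 - 24
    return nums

6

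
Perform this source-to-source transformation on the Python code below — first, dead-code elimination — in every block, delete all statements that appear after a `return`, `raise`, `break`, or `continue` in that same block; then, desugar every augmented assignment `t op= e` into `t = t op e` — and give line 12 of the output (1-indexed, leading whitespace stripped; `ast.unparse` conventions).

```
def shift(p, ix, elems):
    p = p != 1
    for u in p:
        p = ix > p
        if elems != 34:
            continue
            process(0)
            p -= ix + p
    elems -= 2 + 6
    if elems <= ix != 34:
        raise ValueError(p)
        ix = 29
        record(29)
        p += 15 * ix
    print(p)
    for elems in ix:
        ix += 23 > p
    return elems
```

Transformed code:
def shift(p, ix, elems):
    p = p != 1
    for u in p:
        p = ix > p
        if elems != 34:
            continue
    elems = elems - (2 + 6)
    if elems <= ix != 34:
        raise ValueError(p)
    print(p)
    for elems in ix:
        ix = ix + (23 > p)
    return elems

ix = ix + (23 > p)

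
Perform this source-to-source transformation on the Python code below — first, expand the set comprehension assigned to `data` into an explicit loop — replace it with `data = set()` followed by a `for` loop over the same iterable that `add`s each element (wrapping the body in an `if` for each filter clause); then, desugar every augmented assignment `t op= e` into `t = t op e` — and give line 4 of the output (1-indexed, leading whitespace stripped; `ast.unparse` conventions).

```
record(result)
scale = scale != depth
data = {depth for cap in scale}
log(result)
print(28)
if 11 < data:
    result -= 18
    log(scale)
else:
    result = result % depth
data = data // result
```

for cap in scale:

Transformed code:
record(result)
scale = scale != depth
data = set()
for cap in scale:
    data.add(depth)
log(result)
print(28)
if 11 < data:
    result = result - 18
    log(scale)
else:
    result = result % depth
data = data // result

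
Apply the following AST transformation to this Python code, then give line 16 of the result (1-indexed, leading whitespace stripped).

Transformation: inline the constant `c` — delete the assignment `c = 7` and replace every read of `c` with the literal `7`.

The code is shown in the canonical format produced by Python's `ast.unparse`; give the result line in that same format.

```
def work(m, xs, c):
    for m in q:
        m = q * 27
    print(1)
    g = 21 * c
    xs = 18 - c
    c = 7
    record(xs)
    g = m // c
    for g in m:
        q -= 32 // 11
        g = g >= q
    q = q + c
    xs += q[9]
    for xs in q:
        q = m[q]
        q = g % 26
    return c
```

q = g % 26

Transformed code:
def work(m, xs, c):
    for m in q:
        m = q * 27
    print(1)
    g = 21 * 7
    xs = 18 - 7
    record(xs)
    g = m // 7
    for g in m:
        q -= 32 // 11
        g = g >= q
    q = q + 7
    xs += q[9]
    for xs in q:
        q = m[q]
        q = g % 26
    return 7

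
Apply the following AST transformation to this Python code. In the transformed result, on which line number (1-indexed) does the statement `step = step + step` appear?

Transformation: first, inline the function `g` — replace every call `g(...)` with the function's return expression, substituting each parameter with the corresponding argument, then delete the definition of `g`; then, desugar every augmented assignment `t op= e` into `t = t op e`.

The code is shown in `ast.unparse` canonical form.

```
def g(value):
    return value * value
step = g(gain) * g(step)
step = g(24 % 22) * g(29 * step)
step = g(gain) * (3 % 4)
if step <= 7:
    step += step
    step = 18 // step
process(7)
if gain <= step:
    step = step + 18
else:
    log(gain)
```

5

Transformed code:
step = gain * gain * (step * step)
step = 24 % 22 * (24 % 22) * (29 * step * (29 * step))
step = gain * gain * (3 % 4)
if step <= 7:
    step = step + step
    step = 18 // step
process(7)
if gain <= step:
    step = step + 18
else:
    log(gain)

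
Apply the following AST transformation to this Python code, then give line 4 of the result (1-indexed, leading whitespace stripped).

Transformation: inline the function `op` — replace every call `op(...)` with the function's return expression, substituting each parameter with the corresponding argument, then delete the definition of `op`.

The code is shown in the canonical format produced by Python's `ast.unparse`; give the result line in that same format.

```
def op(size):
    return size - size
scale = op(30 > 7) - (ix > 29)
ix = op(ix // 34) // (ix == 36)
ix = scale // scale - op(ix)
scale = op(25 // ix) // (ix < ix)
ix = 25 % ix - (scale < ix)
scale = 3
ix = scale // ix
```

Transformed code:
scale = (30 > 7) - (30 > 7) - (ix > 29)
ix = (ix // 34 - ix // 34) // (ix == 36)
ix = scale // scale - (ix - ix)
scale = (25 // ix - 25 // ix) // (ix < ix)
ix = 25 % ix - (scale < ix)
scale = 3
ix = scale // ix

scale = (25 // ix - 25 // ix) // (ix < ix)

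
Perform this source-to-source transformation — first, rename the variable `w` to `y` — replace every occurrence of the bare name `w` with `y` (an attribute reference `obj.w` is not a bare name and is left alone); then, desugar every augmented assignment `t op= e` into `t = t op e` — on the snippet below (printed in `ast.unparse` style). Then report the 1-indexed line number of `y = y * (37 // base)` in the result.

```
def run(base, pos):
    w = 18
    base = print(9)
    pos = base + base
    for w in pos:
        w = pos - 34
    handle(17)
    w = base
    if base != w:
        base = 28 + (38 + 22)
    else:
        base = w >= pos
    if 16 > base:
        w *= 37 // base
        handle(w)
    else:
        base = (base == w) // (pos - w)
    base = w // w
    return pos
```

Transformed code:
def run(base, pos):
    y = 18
    base = print(9)
    pos = base + base
    for y in pos:
        y = pos - 34
    handle(17)
    y = base
    if base != y:
        base = 28 + (38 + 22)
    else:
        base = y >= pos
    if 16 > base:
        y = y * (37 // base)
        handle(y)
    else:
        base = (base == y) // (pos - y)
    base = y // y
    return pos

14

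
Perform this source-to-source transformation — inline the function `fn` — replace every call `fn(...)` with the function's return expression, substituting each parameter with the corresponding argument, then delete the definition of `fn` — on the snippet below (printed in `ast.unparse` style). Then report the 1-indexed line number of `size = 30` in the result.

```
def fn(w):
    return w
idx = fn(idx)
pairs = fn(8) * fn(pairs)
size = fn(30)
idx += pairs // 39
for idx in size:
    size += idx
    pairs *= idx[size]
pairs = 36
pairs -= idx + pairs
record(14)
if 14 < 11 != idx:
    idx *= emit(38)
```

Transformed code:
idx = idx
pairs = 8 * pairs
size = 30
idx += pairs // 39
for idx in size:
    size += idx
    pairs *= idx[size]
pairs = 36
pairs -= idx + pairs
record(14)
if 14 < 11 != idx:
    idx *= emit(38)

3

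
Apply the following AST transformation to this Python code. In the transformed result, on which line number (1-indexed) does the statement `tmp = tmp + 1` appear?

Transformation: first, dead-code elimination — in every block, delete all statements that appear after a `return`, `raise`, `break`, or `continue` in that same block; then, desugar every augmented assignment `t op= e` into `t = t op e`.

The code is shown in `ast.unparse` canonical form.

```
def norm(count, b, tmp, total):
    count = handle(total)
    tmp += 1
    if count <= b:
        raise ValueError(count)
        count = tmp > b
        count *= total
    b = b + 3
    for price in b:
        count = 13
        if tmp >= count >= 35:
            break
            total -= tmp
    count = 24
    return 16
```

3

Transformed code:
def norm(count, b, tmp, total):
    count = handle(total)
    tmp = tmp + 1
    if count <= b:
        raise ValueError(count)
    b = b + 3
    for price in b:
        count = 13
        if tmp >= count >= 35:
            break
    count = 24
    return 16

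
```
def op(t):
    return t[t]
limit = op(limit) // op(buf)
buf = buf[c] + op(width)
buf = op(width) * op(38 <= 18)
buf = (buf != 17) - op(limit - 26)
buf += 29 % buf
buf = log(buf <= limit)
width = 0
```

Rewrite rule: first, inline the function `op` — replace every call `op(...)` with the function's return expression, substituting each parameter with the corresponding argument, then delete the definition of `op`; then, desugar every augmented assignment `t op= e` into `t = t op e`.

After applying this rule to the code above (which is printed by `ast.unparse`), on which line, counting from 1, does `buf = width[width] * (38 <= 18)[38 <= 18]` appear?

Transformed code:
limit = limit[limit] // buf[buf]
buf = buf[c] + width[width]
buf = width[width] * (38 <= 18)[38 <= 18]
buf = (buf != 17) - (limit - 26)[limit - 26]
buf = buf + 29 % buf
buf = log(buf <= limit)
width = 0

3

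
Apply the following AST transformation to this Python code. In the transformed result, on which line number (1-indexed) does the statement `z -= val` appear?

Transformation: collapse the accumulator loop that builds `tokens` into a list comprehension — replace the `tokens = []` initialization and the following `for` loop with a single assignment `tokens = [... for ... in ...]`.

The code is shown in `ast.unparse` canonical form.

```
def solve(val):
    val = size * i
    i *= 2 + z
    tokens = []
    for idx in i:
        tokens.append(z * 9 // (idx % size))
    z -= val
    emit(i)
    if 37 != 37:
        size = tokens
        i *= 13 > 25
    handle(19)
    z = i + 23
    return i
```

5

Transformed code:
def solve(val):
    val = size * i
    i *= 2 + z
    tokens = [z * 9 // (idx % size) for idx in i]
    z -= val
    emit(i)
    if 37 != 37:
        size = tokens
        i *= 13 > 25
    handle(19)
    z = i + 23
    return i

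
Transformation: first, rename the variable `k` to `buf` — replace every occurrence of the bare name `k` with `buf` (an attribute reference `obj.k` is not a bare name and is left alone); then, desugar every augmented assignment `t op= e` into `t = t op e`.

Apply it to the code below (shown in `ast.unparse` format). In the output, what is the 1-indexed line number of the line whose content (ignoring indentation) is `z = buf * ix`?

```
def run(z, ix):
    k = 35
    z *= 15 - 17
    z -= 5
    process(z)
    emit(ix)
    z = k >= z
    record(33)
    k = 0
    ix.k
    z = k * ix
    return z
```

11

Transformed code:
def run(z, ix):
    buf = 35
    z = z * (15 - 17)
    z = z - 5
    process(z)
    emit(ix)
    z = buf >= z
    record(33)
    buf = 0
    ix.k
    z = buf * ix
    return z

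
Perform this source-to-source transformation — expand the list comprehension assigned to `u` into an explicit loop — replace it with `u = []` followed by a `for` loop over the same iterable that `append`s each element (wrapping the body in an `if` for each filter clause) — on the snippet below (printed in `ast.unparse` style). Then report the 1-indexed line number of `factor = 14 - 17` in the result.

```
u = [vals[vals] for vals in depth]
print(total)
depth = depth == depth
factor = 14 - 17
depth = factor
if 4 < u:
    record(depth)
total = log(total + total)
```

Transformed code:
u = []
for vals in depth:
    u.append(vals[vals])
print(total)
depth = depth == depth
factor = 14 - 17
depth = factor
if 4 < u:
    record(depth)
total = log(total + total)

6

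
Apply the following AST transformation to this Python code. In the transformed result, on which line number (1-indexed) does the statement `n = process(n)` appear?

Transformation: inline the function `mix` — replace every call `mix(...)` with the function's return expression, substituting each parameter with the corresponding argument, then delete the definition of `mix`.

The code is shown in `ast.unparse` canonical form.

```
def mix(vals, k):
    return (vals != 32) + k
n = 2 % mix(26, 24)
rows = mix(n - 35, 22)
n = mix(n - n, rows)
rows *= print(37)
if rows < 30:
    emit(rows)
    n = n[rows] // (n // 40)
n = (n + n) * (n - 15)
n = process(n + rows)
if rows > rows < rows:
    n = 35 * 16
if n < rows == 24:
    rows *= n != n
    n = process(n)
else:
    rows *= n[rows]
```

Transformed code:
n = 2 % ((26 != 32) + 24)
rows = (n - 35 != 32) + 22
n = (n - n != 32) + rows
rows *= print(37)
if rows < 30:
    emit(rows)
    n = n[rows] // (n // 40)
n = (n + n) * (n - 15)
n = process(n + rows)
if rows > rows < rows:
    n = 35 * 16
if n < rows == 24:
    rows *= n != n
    n = process(n)
else:
    rows *= n[rows]

14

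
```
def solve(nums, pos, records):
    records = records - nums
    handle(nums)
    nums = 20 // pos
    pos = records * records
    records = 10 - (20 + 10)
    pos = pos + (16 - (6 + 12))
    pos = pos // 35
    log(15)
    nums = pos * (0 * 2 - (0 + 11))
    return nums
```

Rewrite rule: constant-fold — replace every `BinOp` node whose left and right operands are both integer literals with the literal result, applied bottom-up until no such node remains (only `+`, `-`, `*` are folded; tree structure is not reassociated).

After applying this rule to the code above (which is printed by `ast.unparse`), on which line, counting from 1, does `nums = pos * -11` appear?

Transformed code:
def solve(nums, pos, records):
    records = records - nums
    handle(nums)
    nums = 20 // pos
    pos = records * records
    records = -20
    pos = pos + -2
    pos = pos // 35
    log(15)
    nums = pos * -11
    return nums

10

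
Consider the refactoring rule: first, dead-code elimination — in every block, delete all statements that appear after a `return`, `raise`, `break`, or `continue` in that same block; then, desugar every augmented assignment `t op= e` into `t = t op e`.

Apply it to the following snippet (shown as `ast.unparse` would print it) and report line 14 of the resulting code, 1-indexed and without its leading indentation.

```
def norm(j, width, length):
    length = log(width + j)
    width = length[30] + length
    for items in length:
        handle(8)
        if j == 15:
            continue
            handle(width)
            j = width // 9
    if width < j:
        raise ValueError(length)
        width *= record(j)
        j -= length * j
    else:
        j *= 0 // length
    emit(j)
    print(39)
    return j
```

return j

Transformed code:
def norm(j, width, length):
    length = log(width + j)
    width = length[30] + length
    for items in length:
        handle(8)
        if j == 15:
            continue
    if width < j:
        raise ValueError(length)
    else:
        j = j * (0 // length)
    emit(j)
    print(39)
    return j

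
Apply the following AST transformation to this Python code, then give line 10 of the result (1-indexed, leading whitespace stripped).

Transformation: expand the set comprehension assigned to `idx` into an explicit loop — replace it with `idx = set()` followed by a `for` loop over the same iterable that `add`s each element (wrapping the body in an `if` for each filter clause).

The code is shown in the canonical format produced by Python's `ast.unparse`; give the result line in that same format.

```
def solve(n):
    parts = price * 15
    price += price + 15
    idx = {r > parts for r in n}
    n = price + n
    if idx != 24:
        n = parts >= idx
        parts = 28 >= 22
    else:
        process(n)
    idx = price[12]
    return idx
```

parts = 28 >= 22

Transformed code:
def solve(n):
    parts = price * 15
    price += price + 15
    idx = set()
    for r in n:
        idx.add(r > parts)
    n = price + n
    if idx != 24:
        n = parts >= idx
        parts = 28 >= 22
    else:
        process(n)
    idx = price[12]
    return idx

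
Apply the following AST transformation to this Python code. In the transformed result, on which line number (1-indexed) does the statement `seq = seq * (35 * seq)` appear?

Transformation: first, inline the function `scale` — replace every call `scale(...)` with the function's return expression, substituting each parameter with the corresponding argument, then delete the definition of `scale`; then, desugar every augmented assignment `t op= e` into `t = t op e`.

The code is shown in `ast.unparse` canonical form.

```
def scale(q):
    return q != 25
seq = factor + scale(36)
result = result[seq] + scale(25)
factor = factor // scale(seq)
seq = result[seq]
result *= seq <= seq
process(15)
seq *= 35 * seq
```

Transformed code:
seq = factor + (36 != 25)
result = result[seq] + (25 != 25)
factor = factor // (seq != 25)
seq = result[seq]
result = result * (seq <= seq)
process(15)
seq = seq * (35 * seq)

7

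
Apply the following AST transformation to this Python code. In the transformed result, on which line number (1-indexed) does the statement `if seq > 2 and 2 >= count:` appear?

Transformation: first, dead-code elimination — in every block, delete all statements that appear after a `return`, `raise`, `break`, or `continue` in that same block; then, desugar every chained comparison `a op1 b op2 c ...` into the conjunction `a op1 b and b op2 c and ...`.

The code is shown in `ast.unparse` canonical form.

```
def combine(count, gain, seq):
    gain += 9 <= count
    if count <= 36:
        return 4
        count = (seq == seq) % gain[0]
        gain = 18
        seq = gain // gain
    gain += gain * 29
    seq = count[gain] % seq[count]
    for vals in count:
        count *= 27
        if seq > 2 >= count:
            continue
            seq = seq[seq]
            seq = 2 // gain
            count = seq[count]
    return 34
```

9

Transformed code:
def combine(count, gain, seq):
    gain += 9 <= count
    if count <= 36:
        return 4
    gain += gain * 29
    seq = count[gain] % seq[count]
    for vals in count:
        count *= 27
        if seq > 2 and 2 >= count:
            continue
    return 34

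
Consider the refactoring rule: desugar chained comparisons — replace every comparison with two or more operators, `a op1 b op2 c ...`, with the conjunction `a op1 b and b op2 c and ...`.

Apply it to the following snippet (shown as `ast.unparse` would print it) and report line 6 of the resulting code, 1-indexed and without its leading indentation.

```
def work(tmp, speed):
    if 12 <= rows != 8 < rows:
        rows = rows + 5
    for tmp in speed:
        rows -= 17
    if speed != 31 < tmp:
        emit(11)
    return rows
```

Transformed code:
def work(tmp, speed):
    if 12 <= rows and rows != 8 and (8 < rows):
        rows = rows + 5
    for tmp in speed:
        rows -= 17
    if speed != 31 and 31 < tmp:
        emit(11)
    return rows

if speed != 31 and 31 < tmp:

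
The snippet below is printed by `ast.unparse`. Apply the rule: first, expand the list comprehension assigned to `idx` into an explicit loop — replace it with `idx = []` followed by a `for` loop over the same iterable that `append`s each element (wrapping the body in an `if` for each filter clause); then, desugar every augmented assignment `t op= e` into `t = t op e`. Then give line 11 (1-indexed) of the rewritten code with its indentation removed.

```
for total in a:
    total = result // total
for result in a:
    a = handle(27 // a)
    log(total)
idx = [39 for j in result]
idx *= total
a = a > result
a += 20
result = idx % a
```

Transformed code:
for total in a:
    total = result // total
for result in a:
    a = handle(27 // a)
    log(total)
idx = []
for j in result:
    idx.append(39)
idx = idx * total
a = a > result
a = a + 20
result = idx % a

a = a + 20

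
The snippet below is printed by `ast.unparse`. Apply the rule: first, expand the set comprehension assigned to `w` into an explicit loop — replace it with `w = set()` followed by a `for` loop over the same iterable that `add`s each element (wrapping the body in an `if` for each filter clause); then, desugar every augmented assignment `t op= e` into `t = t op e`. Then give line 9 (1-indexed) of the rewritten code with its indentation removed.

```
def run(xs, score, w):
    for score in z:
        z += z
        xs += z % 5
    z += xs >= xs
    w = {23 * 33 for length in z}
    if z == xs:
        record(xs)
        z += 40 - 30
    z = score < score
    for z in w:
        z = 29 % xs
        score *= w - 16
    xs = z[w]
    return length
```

if z == xs:

Transformed code:
def run(xs, score, w):
    for score in z:
        z = z + z
        xs = xs + z % 5
    z = z + (xs >= xs)
    w = set()
    for length in z:
        w.add(23 * 33)
    if z == xs:
        record(xs)
        z = z + (40 - 30)
    z = score < score
    for z in w:
        z = 29 % xs
        score = score * (w - 16)
    xs = z[w]
    return length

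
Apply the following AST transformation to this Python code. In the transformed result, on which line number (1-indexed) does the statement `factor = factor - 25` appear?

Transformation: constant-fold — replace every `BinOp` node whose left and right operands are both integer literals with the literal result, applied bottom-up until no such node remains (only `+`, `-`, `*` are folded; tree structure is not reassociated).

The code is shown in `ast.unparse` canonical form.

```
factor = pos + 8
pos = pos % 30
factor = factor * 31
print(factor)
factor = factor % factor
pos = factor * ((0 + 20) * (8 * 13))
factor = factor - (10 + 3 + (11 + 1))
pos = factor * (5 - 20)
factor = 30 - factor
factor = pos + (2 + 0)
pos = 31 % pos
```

7

Transformed code:
factor = pos + 8
pos = pos % 30
factor = factor * 31
print(factor)
factor = factor % factor
pos = factor * 2080
factor = factor - 25
pos = factor * -15
factor = 30 - factor
factor = pos + 2
pos = 31 % pos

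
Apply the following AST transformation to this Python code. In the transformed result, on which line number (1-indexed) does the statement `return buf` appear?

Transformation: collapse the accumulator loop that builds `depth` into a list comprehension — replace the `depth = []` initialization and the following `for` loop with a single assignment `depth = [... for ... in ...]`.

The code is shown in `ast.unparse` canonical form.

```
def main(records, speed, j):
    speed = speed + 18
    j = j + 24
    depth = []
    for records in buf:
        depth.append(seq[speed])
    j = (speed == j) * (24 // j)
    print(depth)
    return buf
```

7

Transformed code:
def main(records, speed, j):
    speed = speed + 18
    j = j + 24
    depth = [seq[speed] for records in buf]
    j = (speed == j) * (24 // j)
    print(depth)
    return buf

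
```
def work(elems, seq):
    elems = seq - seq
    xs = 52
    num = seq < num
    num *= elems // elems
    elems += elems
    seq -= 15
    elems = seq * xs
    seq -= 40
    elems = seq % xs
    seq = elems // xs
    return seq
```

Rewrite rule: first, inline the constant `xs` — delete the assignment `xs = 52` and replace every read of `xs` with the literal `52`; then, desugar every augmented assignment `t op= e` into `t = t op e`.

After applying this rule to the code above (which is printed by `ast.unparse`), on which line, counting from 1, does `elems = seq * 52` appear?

Transformed code:
def work(elems, seq):
    elems = seq - seq
    num = seq < num
    num = num * (elems // elems)
    elems = elems + elems
    seq = seq - 15
    elems = seq * 52
    seq = seq - 40
    elems = seq % 52
    seq = elems // 52
    return seq

7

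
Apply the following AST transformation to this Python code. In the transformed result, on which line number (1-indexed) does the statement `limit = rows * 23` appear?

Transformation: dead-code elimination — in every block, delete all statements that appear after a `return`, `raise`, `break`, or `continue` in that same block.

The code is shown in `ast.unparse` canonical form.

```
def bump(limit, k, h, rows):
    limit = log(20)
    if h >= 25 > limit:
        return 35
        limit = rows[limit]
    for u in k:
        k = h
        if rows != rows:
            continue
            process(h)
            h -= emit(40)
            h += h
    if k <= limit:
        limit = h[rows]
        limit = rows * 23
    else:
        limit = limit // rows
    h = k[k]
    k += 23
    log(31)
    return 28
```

Transformed code:
def bump(limit, k, h, rows):
    limit = log(20)
    if h >= 25 > limit:
        return 35
    for u in k:
        k = h
        if rows != rows:
            continue
    if k <= limit:
        limit = h[rows]
        limit = rows * 23
    else:
        limit = limit // rows
    h = k[k]
    k += 23
    log(31)
    return 28

11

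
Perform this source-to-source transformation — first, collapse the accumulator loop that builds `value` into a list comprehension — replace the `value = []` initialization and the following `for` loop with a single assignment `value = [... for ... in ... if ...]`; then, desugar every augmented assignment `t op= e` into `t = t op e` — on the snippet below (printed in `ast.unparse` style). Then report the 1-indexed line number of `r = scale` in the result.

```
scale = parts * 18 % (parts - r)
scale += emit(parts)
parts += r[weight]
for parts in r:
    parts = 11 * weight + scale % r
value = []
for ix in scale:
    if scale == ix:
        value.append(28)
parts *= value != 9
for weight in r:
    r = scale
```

Transformed code:
scale = parts * 18 % (parts - r)
scale = scale + emit(parts)
parts = parts + r[weight]
for parts in r:
    parts = 11 * weight + scale % r
value = [28 for ix in scale if scale == ix]
parts = parts * (value != 9)
for weight in r:
    r = scale

9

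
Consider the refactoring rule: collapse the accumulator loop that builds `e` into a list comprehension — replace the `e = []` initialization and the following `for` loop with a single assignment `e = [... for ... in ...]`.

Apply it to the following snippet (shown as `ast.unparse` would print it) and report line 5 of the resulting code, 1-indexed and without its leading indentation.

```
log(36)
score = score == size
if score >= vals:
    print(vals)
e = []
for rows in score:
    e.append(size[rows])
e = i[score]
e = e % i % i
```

e = [size[rows] for rows in score]

Transformed code:
log(36)
score = score == size
if score >= vals:
    print(vals)
e = [size[rows] for rows in score]
e = i[score]
e = e % i % i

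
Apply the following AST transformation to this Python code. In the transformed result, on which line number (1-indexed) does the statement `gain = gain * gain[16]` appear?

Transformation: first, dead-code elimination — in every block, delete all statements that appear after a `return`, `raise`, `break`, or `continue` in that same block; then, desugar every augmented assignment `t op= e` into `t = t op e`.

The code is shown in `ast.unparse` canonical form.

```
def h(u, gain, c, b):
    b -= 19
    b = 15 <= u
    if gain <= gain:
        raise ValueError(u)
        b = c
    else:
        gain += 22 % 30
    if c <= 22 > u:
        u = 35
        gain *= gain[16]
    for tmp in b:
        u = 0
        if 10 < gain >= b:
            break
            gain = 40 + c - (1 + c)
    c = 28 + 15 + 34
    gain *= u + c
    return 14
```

Transformed code:
def h(u, gain, c, b):
    b = b - 19
    b = 15 <= u
    if gain <= gain:
        raise ValueError(u)
    else:
        gain = gain + 22 % 30
    if c <= 22 > u:
        u = 35
        gain = gain * gain[16]
    for tmp in b:
        u = 0
        if 10 < gain >= b:
            break
    c = 28 + 15 + 34
    gain = gain * (u + c)
    return 14

10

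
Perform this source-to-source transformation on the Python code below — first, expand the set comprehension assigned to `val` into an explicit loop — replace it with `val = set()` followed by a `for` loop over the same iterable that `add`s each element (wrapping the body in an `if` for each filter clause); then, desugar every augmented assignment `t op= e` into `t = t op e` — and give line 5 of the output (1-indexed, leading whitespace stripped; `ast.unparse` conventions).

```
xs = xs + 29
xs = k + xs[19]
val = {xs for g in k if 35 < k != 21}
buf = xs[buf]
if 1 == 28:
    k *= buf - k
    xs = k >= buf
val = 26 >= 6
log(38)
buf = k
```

if 35 < k != 21:

Transformed code:
xs = xs + 29
xs = k + xs[19]
val = set()
for g in k:
    if 35 < k != 21:
        val.add(xs)
buf = xs[buf]
if 1 == 28:
    k = k * (buf - k)
    xs = k >= buf
val = 26 >= 6
log(38)
buf = k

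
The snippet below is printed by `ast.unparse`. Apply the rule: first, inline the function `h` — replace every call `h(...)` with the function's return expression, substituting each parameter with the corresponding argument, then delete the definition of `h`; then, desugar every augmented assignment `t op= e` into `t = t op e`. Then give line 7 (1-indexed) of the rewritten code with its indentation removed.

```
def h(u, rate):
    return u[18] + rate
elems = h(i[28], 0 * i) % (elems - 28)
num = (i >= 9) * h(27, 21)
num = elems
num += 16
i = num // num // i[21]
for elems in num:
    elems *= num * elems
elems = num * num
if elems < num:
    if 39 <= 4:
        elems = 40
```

Transformed code:
elems = (i[28][18] + 0 * i) % (elems - 28)
num = (i >= 9) * (27[18] + 21)
num = elems
num = num + 16
i = num // num // i[21]
for elems in num:
    elems = elems * (num * elems)
elems = num * num
if elems < num:
    if 39 <= 4:
        elems = 40

elems = elems * (num * elems)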